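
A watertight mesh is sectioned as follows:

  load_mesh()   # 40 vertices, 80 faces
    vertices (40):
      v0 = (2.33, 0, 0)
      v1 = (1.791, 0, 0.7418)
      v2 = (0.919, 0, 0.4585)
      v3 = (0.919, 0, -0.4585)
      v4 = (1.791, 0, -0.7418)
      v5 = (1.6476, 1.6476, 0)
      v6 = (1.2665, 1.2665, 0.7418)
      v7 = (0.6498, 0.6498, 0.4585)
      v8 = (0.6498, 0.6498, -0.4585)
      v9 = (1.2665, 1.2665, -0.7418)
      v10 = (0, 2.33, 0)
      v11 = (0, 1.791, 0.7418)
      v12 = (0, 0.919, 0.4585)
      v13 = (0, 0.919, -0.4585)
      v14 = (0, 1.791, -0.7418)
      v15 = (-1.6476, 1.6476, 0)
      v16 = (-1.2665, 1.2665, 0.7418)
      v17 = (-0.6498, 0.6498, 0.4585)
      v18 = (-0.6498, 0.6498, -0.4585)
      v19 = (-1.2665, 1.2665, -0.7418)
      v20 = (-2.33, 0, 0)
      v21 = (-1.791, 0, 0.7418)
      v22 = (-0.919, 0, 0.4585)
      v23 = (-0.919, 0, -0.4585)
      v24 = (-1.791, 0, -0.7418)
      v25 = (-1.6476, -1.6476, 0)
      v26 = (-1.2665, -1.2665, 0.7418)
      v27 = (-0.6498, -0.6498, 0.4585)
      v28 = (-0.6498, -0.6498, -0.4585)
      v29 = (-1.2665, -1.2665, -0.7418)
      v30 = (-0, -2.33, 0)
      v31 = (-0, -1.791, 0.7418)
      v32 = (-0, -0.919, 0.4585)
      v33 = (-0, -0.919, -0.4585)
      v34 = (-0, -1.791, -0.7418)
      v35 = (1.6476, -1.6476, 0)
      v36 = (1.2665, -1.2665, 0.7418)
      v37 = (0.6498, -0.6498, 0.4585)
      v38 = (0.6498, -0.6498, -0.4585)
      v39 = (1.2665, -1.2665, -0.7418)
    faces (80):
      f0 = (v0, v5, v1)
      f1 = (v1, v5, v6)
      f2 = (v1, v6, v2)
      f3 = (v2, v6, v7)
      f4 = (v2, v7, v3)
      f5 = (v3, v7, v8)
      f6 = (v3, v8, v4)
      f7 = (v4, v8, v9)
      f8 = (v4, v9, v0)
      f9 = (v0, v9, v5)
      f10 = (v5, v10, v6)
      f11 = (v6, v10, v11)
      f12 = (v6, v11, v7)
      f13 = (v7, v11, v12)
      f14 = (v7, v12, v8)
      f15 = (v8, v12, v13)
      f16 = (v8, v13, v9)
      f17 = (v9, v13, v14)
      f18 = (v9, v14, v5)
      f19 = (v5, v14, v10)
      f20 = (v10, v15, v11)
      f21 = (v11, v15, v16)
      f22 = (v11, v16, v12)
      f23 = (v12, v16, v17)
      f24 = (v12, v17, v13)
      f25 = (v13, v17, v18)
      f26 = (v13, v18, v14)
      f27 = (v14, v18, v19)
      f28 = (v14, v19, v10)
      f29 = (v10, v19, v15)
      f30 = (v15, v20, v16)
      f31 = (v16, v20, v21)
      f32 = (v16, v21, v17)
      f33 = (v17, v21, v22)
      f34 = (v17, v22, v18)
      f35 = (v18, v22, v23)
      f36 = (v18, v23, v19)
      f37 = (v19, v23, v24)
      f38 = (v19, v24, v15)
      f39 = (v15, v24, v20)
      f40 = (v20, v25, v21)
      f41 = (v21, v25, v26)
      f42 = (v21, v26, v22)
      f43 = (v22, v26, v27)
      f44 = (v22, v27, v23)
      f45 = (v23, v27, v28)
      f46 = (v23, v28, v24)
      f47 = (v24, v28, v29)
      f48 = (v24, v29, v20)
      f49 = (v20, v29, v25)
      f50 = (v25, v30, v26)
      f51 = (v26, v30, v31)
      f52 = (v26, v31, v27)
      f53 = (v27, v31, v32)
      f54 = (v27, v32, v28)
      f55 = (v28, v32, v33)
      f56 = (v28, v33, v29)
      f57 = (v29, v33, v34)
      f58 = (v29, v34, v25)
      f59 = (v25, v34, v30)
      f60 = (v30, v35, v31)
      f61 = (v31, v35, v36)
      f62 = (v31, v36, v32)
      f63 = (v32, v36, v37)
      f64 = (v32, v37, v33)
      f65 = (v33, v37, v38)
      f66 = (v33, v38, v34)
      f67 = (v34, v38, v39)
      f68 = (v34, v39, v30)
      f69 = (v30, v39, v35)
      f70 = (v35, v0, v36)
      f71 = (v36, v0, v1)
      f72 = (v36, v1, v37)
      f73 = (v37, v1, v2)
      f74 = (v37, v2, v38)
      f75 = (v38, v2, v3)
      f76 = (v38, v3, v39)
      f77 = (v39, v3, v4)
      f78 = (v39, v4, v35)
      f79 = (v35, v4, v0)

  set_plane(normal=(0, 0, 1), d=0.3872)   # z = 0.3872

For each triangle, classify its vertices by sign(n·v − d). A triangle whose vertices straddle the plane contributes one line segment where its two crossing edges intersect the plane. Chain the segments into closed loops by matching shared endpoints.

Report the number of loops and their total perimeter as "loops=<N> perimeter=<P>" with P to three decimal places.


loops=2 perimeter=18.171

Straddling triangles (32 of 80):
  (v0,v5,v1) [--+] → (1.72245, 0.787596, 0.3872)–(2.04866, 0, 0.3872)  len=0.8525
  (v1,v5,v6) [+-+] → (1.72245, 0.787596, 0.3872)–(1.44868, 1.44868, 0.3872)  len=0.7155
  (v2,v7,v3) [++-] → (0.670731, 0.599276, 0.3872)–(0.919, 0, 0.3872)  len=0.6487
  (v3,v7,v8) [-+-] → (0.670731, 0.599276, 0.3872)–(0.6498, 0.6498, 0.3872)  len=0.0547
  (v5,v10,v6) [--+] → (0.66108, 1.77488, 0.3872)–(1.44868, 1.44868, 0.3872)  len=0.8525
  (v6,v10,v11) [+-+] → (0.66108, 1.77488, 0.3872)–(0, 2.04866, 0.3872)  len=0.7155
  (v7,v12,v8) [++-] → (0.0505243, 0.898069, 0.3872)–(0.6498, 0.6498, 0.3872)  len=0.6487
  (v8,v12,v13) [-+-] → (0.0505243, 0.898069, 0.3872)–(0, 0.919, 0.3872)  len=0.0547
  (v10,v15,v11) [--+] → (-0.787596, 1.72245, 0.3872)–(0, 2.04866, 0.3872)  len=0.8525
  (v11,v15,v16) [+-+] → (-0.787596, 1.72245, 0.3872)–(-1.44868, 1.44868, 0.3872)  len=0.7155
  (v12,v17,v13) [++-] → (-0.599276, 0.670731, 0.3872)–(0, 0.919, 0.3872)  len=0.6487
  (v13,v17,v18) [-+-] → (-0.599276, 0.670731, 0.3872)–(-0.6498, 0.6498, 0.3872)  len=0.0547
  (v15,v20,v16) [--+] → (-1.77488, 0.66108, 0.3872)–(-1.44868, 1.44868, 0.3872)  len=0.8525
  (v16,v20,v21) [+-+] → (-1.77488, 0.66108, 0.3872)–(-2.04866, 0, 0.3872)  len=0.7155
  (v17,v22,v18) [++-] → (-0.898069, 0.0505243, 0.3872)–(-0.6498, 0.6498, 0.3872)  len=0.6487
  (v18,v22,v23) [-+-] → (-0.898069, 0.0505243, 0.3872)–(-0.919, 0, 0.3872)  len=0.0547
  (v20,v25,v21) [--+] → (-1.72245, -0.787596, 0.3872)–(-2.04866, 0, 0.3872)  len=0.8525
  (v21,v25,v26) [+-+] → (-1.72245, -0.787596, 0.3872)–(-1.44868, -1.44868, 0.3872)  len=0.7155
  (v22,v27,v23) [++-] → (-0.670731, -0.599276, 0.3872)–(-0.919, 0, 0.3872)  len=0.6487
  (v23,v27,v28) [-+-] → (-0.670731, -0.599276, 0.3872)–(-0.6498, -0.6498, 0.3872)  len=0.0547
  (v25,v30,v26) [--+] → (-0.66108, -1.77488, 0.3872)–(-1.44868, -1.44868, 0.3872)  len=0.8525
  (v26,v30,v31) [+-+] → (-0.66108, -1.77488, 0.3872)–(0, -2.04866, 0.3872)  len=0.7155
  (v27,v32,v28) [++-] → (-0.0505243, -0.898069, 0.3872)–(-0.6498, -0.6498, 0.3872)  len=0.6487
  (v28,v32,v33) [-+-] → (-0.0505243, -0.898069, 0.3872)–(0, -0.919, 0.3872)  len=0.0547
  (v30,v35,v31) [--+] → (0.787596, -1.72245, 0.3872)–(0, -2.04866, 0.3872)  len=0.8525
  (v31,v35,v36) [+-+] → (0.787596, -1.72245, 0.3872)–(1.44868, -1.44868, 0.3872)  len=0.7155
  (v32,v37,v33) [++-] → (0.599276, -0.670731, 0.3872)–(0, -0.919, 0.3872)  len=0.6487
  (v33,v37,v38) [-+-] → (0.599276, -0.670731, 0.3872)–(0.6498, -0.6498, 0.3872)  len=0.0547
  (v35,v0,v36) [--+] → (1.77488, -0.66108, 0.3872)–(1.44868, -1.44868, 0.3872)  len=0.8525
  (v36,v0,v1) [+-+] → (1.77488, -0.66108, 0.3872)–(2.04866, 0, 0.3872)  len=0.7155
  (v37,v2,v38) [++-] → (0.898069, -0.0505243, 0.3872)–(0.6498, -0.6498, 0.3872)  len=0.6487
  (v38,v2,v3) [-+-] → (0.898069, -0.0505243, 0.3872)–(0.919, 0, 0.3872)  len=0.0547

Chained into 2 loop(s):
  loop 1: 16 segments, perimeter = 12.5440
  loop 2: 16 segments, perimeter = 5.6268
Total perimeter = 18.171


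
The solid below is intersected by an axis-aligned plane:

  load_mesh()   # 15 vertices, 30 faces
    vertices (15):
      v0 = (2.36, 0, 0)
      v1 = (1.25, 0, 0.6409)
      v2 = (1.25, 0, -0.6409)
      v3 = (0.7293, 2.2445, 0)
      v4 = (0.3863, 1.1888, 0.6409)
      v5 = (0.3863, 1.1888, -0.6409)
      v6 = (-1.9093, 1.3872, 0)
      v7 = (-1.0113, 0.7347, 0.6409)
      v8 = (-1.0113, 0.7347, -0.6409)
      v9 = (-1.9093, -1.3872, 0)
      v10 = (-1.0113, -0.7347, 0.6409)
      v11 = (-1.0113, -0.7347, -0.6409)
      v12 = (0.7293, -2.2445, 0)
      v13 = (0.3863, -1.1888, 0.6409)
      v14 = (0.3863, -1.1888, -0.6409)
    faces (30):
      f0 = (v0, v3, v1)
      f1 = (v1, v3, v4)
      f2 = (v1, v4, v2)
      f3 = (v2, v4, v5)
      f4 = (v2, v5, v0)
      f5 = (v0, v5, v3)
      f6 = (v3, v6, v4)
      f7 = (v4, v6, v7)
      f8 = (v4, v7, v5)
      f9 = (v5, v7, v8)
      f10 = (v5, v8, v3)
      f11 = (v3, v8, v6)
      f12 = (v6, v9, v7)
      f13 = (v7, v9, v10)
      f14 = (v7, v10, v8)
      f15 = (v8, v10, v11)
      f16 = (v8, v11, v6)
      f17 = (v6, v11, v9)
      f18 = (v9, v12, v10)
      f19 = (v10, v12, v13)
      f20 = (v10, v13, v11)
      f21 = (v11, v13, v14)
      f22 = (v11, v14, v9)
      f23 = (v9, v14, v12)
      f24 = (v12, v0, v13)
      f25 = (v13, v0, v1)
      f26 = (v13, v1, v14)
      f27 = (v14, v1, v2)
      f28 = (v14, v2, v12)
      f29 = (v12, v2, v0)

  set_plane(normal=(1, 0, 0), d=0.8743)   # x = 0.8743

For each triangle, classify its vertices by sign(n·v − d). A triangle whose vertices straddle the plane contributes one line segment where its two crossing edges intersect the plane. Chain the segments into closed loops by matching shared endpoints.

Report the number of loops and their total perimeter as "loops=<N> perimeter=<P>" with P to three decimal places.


loops=2 perimeter=9.191

Straddling triangles (12 of 30):
  (v0,v3,v1) [+-+] → (0.8743, 2.04492, 0)–(0.8743, 1.61947, 0.178472)  len=0.4614
  (v1,v3,v4) [+--] → (0.8743, 1.61947, 0.178472)–(0.8743, 0.517115, 0.6409)  len=1.1954
  (v1,v4,v2) [+-+] → (0.8743, 0.517115, 0.6409)–(0.8743, 0.517115, -0.0833311)  len=0.7242
  (v2,v4,v5) [+--] → (0.8743, 0.517115, -0.0833311)–(0.8743, 0.517115, -0.6409)  len=0.5576
  (v2,v5,v0) [+-+] → (0.8743, 0.517115, -0.6409)–(0.8743, 0.894868, -0.482437)  len=0.4096
  (v0,v5,v3) [+--] → (0.8743, 0.894868, -0.482437)–(0.8743, 2.04492, 0)  len=1.2471
  (v12,v0,v13) [-+-] → (0.8743, -2.04492, 0)–(0.8743, -0.894868, 0.482437)  len=1.2471
  (v13,v0,v1) [-++] → (0.8743, -0.894868, 0.482437)–(0.8743, -0.517115, 0.6409)  len=0.4096
  (v13,v1,v14) [-+-] → (0.8743, -0.517115, 0.6409)–(0.8743, -0.517115, 0.0833311)  len=0.5576
  (v14,v1,v2) [-++] → (0.8743, -0.517115, 0.0833311)–(0.8743, -0.517115, -0.6409)  len=0.7242
  (v14,v2,v12) [-+-] → (0.8743, -0.517115, -0.6409)–(0.8743, -1.61947, -0.178472)  len=1.1954
  (v12,v2,v0) [-++] → (0.8743, -1.61947, -0.178472)–(0.8743, -2.04492, 0)  len=0.4614

Chained into 2 loop(s):
  loop 1: 6 segments, perimeter = 4.5954
  loop 2: 6 segments, perimeter = 4.5954
Total perimeter = 9.191


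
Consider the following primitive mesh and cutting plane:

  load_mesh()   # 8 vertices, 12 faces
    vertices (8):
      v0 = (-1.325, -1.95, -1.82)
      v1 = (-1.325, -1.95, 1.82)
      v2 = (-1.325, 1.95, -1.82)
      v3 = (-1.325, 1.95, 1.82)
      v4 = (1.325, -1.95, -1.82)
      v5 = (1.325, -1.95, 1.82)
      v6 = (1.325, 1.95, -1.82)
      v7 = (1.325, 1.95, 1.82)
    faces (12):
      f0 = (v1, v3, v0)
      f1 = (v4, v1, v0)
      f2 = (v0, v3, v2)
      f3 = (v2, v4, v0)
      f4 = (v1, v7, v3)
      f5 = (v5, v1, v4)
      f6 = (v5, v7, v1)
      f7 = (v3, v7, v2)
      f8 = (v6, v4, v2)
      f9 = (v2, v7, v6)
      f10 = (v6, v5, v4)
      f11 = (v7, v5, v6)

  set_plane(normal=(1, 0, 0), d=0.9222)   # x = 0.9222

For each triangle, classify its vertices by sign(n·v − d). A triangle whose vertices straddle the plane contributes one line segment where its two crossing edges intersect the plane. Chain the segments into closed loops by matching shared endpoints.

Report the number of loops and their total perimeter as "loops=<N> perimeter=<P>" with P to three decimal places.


Straddling triangles (8 of 12):
  (v4,v1,v0) [+--] → (0.9222, -1.95, -1.26672)–(0.9222, -1.95, -1.82)  len=0.5533
  (v2,v4,v0) [-+-] → (0.9222, -1.3572, -1.82)–(0.9222, -1.95, -1.82)  len=0.5928
  (v1,v7,v3) [-+-] → (0.9222, 1.3572, 1.82)–(0.9222, 1.95, 1.82)  len=0.5928
  (v5,v1,v4) [+-+] → (0.9222, -1.95, 1.82)–(0.9222, -1.95, -1.26672)  len=3.0867
  (v5,v7,v1) [++-] → (0.9222, 1.3572, 1.82)–(0.9222, -1.95, 1.82)  len=3.3072
  (v3,v7,v2) [-+-] → (0.9222, 1.95, 1.82)–(0.9222, 1.95, 1.26672)  len=0.5533
  (v6,v4,v2) [++-] → (0.9222, -1.3572, -1.82)–(0.9222, 1.95, -1.82)  len=3.3072
  (v2,v7,v6) [-++] → (0.9222, 1.95, 1.26672)–(0.9222, 1.95, -1.82)  len=3.0867

Chained into 1 loop(s):
  loop 1: 8 segments, perimeter = 15.0800
Total perimeter = 15.080

loops=1 perimeter=15.080


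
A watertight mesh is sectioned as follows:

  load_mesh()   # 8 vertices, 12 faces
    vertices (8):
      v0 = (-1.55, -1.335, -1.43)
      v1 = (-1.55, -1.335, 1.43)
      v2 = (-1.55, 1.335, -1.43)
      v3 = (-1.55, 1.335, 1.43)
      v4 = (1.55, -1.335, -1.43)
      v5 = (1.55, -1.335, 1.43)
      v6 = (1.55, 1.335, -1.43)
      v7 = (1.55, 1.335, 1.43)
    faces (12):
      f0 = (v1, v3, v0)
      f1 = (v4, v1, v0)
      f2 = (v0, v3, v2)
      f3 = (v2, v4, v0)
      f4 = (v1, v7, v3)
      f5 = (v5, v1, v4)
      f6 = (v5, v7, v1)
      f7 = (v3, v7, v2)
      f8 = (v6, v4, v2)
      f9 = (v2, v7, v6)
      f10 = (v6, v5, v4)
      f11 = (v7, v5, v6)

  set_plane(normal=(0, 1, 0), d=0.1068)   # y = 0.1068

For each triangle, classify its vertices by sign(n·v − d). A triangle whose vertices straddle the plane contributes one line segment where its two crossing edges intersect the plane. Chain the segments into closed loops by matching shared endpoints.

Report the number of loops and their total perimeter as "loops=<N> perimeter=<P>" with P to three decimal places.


loops=1 perimeter=11.920

Straddling triangles (8 of 12):
  (v1,v3,v0) [-+-] → (-1.55, 0.1068, 1.43)–(-1.55, 0.1068, 0.1144)  len=1.3156
  (v0,v3,v2) [-++] → (-1.55, 0.1068, 0.1144)–(-1.55, 0.1068, -1.43)  len=1.5444
  (v2,v4,v0) [+--] → (-0.124, 0.1068, -1.43)–(-1.55, 0.1068, -1.43)  len=1.4260
  (v1,v7,v3) [-++] → (0.124, 0.1068, 1.43)–(-1.55, 0.1068, 1.43)  len=1.6740
  (v5,v7,v1) [-+-] → (1.55, 0.1068, 1.43)–(0.124, 0.1068, 1.43)  len=1.4260
  (v6,v4,v2) [+-+] → (1.55, 0.1068, -1.43)–(-0.124, 0.1068, -1.43)  len=1.6740
  (v6,v5,v4) [+--] → (1.55, 0.1068, -0.1144)–(1.55, 0.1068, -1.43)  len=1.3156
  (v7,v5,v6) [+-+] → (1.55, 0.1068, 1.43)–(1.55, 0.1068, -0.1144)  len=1.5444

Chained into 1 loop(s):
  loop 1: 8 segments, perimeter = 11.9200
Total perimeter = 11.920


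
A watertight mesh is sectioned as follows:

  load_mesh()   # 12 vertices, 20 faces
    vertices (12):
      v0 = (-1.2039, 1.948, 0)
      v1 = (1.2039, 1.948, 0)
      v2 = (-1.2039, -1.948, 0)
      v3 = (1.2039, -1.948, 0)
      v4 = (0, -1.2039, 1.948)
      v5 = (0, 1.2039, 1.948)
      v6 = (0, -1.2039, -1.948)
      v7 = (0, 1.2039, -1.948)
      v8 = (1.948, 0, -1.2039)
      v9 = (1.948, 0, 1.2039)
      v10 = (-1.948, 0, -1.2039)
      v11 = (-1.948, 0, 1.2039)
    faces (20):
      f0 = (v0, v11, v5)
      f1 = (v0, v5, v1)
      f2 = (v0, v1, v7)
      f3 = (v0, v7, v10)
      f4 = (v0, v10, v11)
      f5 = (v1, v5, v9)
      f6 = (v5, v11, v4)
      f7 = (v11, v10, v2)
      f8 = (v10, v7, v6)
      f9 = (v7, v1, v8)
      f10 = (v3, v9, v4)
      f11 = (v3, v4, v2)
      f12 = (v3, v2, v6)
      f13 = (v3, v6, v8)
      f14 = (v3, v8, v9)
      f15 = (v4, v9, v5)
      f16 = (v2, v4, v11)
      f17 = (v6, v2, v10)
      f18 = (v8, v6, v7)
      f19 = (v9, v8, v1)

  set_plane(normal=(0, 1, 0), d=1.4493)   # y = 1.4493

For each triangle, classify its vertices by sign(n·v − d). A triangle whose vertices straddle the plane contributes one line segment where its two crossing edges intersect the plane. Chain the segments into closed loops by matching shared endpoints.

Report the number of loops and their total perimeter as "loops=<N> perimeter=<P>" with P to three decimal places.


loops=1 perimeter=8.463

Straddling triangles (8 of 20):
  (v0,v11,v5) [+--] → (-1.39439, 1.4493, 0.308206)–(-0.397039, 1.4493, 1.30556)  len=1.4105
  (v0,v5,v1) [+-+] → (-0.397039, 1.4493, 1.30556)–(0.397039, 1.4493, 1.30556)  len=0.7941
  (v0,v1,v7) [++-] → (0.397039, 1.4493, -1.30556)–(-0.397039, 1.4493, -1.30556)  len=0.7941
  (v0,v7,v10) [+--] → (-0.397039, 1.4493, -1.30556)–(-1.39439, 1.4493, -0.308206)  len=1.4105
  (v0,v10,v11) [+--] → (-1.39439, 1.4493, -0.308206)–(-1.39439, 1.4493, 0.308206)  len=0.6164
  (v1,v5,v9) [+--] → (0.397039, 1.4493, 1.30556)–(1.39439, 1.4493, 0.308206)  len=1.4105
  (v7,v1,v8) [-+-] → (0.397039, 1.4493, -1.30556)–(1.39439, 1.4493, -0.308206)  len=1.4105
  (v9,v8,v1) [--+] → (1.39439, 1.4493, -0.308206)–(1.39439, 1.4493, 0.308206)  len=0.6164

Chained into 1 loop(s):
  loop 1: 8 segments, perimeter = 8.4629
Total perimeter = 8.463


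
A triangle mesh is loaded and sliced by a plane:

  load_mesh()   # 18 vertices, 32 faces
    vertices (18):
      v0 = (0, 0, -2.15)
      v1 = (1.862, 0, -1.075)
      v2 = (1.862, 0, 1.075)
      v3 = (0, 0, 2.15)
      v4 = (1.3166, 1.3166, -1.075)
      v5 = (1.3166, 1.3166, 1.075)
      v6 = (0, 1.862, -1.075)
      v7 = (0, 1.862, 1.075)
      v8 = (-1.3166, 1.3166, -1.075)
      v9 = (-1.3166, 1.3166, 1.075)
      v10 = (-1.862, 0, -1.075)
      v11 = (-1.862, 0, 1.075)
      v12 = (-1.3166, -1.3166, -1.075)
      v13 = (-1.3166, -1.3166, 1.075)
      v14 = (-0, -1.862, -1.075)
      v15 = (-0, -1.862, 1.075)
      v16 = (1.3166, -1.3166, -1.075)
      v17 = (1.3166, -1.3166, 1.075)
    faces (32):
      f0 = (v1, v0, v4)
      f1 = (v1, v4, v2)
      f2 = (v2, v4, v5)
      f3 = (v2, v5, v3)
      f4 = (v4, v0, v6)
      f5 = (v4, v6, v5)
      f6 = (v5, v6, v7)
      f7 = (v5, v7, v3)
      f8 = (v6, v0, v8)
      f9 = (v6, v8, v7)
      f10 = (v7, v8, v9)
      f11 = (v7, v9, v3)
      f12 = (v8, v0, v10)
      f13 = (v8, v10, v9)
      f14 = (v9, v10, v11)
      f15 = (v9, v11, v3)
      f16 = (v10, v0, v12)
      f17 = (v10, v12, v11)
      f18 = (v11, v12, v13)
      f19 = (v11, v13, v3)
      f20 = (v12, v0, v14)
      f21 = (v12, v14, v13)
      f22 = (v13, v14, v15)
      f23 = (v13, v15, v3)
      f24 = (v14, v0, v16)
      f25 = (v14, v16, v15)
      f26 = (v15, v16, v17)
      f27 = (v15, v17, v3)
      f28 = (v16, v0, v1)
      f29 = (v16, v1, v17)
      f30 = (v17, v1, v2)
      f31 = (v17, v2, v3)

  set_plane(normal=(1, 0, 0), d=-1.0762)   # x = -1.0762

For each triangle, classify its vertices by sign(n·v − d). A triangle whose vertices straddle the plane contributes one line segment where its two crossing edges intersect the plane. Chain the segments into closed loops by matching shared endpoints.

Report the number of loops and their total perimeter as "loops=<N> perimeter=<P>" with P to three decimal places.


Straddling triangles (12 of 32):
  (v6,v0,v8) [++-] → (-1.0762, 1.0762, -1.27129)–(-1.0762, 1.41619, -1.075)  len=0.3926
  (v6,v8,v7) [+-+] → (-1.0762, 1.41619, -1.075)–(-1.0762, 1.41619, -0.682428)  len=0.3926
  (v7,v8,v9) [+--] → (-1.0762, 1.41619, -0.682428)–(-1.0762, 1.41619, 1.075)  len=1.7574
  (v7,v9,v3) [+-+] → (-1.0762, 1.41619, 1.075)–(-1.0762, 1.0762, 1.27129)  len=0.3926
  (v8,v0,v10) [-+-] → (-1.0762, 1.0762, -1.27129)–(-1.0762, 0, -1.52867)  len=1.1066
  (v9,v11,v3) [--+] → (-1.0762, 0, 1.52867)–(-1.0762, 1.0762, 1.27129)  len=1.1066
  (v10,v0,v12) [-+-] → (-1.0762, 0, -1.52867)–(-1.0762, -1.0762, -1.27129)  len=1.1066
  (v11,v13,v3) [--+] → (-1.0762, -1.0762, 1.27129)–(-1.0762, 0, 1.52867)  len=1.1066
  (v12,v0,v14) [-++] → (-1.0762, -1.0762, -1.27129)–(-1.0762, -1.41619, -1.075)  len=0.3926
  (v12,v14,v13) [-+-] → (-1.0762, -1.41619, -1.075)–(-1.0762, -1.41619, 0.682428)  len=1.7574
  (v13,v14,v15) [-++] → (-1.0762, -1.41619, 0.682428)–(-1.0762, -1.41619, 1.075)  len=0.3926
  (v13,v15,v3) [-++] → (-1.0762, -1.41619, 1.075)–(-1.0762, -1.0762, 1.27129)  len=0.3926

Chained into 1 loop(s):
  loop 1: 12 segments, perimeter = 10.2965
Total perimeter = 10.297

loops=1 perimeter=10.297


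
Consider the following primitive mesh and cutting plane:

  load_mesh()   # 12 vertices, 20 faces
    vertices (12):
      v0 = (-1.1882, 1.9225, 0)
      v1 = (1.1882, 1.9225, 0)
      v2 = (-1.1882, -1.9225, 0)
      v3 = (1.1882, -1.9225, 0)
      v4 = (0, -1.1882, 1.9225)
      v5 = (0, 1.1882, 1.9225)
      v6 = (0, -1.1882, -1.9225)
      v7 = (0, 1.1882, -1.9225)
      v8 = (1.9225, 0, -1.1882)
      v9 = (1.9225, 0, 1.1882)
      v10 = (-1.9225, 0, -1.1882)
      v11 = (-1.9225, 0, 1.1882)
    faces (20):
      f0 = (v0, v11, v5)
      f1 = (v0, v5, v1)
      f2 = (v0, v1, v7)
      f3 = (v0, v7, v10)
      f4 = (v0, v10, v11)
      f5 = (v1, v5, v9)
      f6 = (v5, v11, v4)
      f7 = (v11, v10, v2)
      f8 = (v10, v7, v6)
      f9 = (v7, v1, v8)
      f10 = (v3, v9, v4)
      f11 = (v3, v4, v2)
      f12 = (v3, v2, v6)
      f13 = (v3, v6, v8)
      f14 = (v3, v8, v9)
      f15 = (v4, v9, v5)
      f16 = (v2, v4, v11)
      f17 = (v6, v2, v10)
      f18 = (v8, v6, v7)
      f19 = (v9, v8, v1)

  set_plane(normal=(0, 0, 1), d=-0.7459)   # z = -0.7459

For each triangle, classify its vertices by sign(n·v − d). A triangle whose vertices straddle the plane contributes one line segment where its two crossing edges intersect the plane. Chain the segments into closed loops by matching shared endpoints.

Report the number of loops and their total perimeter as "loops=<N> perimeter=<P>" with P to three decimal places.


loops=1 perimeter=11.188

Straddling triangles (10 of 20):
  (v0,v1,v7) [++-] → (0.727197, 1.6376, -0.7459)–(-0.727197, 1.6376, -0.7459)  len=1.4544
  (v0,v7,v10) [+--] → (-0.727197, 1.6376, -0.7459)–(-1.64916, 0.715639, -0.7459)  len=1.3039
  (v0,v10,v11) [+-+] → (-1.64916, 0.715639, -0.7459)–(-1.9225, 0, -0.7459)  len=0.7661
  (v11,v10,v2) [+-+] → (-1.9225, 0, -0.7459)–(-1.64916, -0.715639, -0.7459)  len=0.7661
  (v7,v1,v8) [-+-] → (0.727197, 1.6376, -0.7459)–(1.64916, 0.715639, -0.7459)  len=1.3039
  (v3,v2,v6) [++-] → (-0.727197, -1.6376, -0.7459)–(0.727197, -1.6376, -0.7459)  len=1.4544
  (v3,v6,v8) [+--] → (0.727197, -1.6376, -0.7459)–(1.64916, -0.715639, -0.7459)  len=1.3039
  (v3,v8,v9) [+-+] → (1.64916, -0.715639, -0.7459)–(1.9225, 0, -0.7459)  len=0.7661
  (v6,v2,v10) [-+-] → (-0.727197, -1.6376, -0.7459)–(-1.64916, -0.715639, -0.7459)  len=1.3039
  (v9,v8,v1) [+-+] → (1.9225, 0, -0.7459)–(1.64916, 0.715639, -0.7459)  len=0.7661

Chained into 1 loop(s):
  loop 1: 10 segments, perimeter = 11.1885
Total perimeter = 11.188


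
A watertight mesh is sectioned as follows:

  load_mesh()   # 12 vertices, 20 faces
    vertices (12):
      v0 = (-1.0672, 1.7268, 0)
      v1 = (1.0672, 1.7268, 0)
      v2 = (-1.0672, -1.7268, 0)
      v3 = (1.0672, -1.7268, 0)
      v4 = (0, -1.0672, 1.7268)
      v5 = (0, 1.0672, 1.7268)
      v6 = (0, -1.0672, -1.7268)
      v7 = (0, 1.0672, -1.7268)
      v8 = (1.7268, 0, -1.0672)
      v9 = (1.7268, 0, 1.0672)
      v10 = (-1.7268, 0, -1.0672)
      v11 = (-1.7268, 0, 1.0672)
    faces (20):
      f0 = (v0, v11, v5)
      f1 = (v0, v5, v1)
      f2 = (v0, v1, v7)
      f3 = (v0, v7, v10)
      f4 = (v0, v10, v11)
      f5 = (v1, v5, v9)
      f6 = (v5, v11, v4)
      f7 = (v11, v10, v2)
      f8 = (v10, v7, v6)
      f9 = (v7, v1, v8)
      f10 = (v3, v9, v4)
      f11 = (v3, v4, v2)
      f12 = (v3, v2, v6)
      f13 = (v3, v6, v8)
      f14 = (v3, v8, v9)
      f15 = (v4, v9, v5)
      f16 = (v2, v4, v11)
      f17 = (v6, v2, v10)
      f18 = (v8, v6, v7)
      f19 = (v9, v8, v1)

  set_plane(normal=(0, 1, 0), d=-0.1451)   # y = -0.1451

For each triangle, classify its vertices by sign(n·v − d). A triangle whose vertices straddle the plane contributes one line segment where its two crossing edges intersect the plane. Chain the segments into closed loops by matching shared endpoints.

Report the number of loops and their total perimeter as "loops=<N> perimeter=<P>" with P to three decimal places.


loops=1 perimeter=11.313

Straddling triangles (10 of 20):
  (v5,v11,v4) [++-] → (-1.49202, -0.1451, 1.15688)–(0, -0.1451, 1.7268)  len=1.5972
  (v11,v10,v2) [++-] → (-1.67137, -0.1451, -0.977525)–(-1.67137, -0.1451, 0.977525)  len=1.9551
  (v10,v7,v6) [++-] → (0, -0.1451, -1.7268)–(-1.49202, -0.1451, -1.15688)  len=1.5972
  (v3,v9,v4) [-+-] → (1.67137, -0.1451, 0.977525)–(1.49202, -0.1451, 1.15688)  len=0.2536
  (v3,v6,v8) [--+] → (1.49202, -0.1451, -1.15688)–(1.67137, -0.1451, -0.977525)  len=0.2536
  (v3,v8,v9) [-++] → (1.67137, -0.1451, -0.977525)–(1.67137, -0.1451, 0.977525)  len=1.9551
  (v4,v9,v5) [-++] → (1.49202, -0.1451, 1.15688)–(0, -0.1451, 1.7268)  len=1.5972
  (v2,v4,v11) [--+] → (-1.49202, -0.1451, 1.15688)–(-1.67137, -0.1451, 0.977525)  len=0.2536
  (v6,v2,v10) [--+] → (-1.67137, -0.1451, -0.977525)–(-1.49202, -0.1451, -1.15688)  len=0.2536
  (v8,v6,v7) [+-+] → (1.49202, -0.1451, -1.15688)–(0, -0.1451, -1.7268)  len=1.5972

Chained into 1 loop(s):
  loop 1: 10 segments, perimeter = 11.3133
Total perimeter = 11.313


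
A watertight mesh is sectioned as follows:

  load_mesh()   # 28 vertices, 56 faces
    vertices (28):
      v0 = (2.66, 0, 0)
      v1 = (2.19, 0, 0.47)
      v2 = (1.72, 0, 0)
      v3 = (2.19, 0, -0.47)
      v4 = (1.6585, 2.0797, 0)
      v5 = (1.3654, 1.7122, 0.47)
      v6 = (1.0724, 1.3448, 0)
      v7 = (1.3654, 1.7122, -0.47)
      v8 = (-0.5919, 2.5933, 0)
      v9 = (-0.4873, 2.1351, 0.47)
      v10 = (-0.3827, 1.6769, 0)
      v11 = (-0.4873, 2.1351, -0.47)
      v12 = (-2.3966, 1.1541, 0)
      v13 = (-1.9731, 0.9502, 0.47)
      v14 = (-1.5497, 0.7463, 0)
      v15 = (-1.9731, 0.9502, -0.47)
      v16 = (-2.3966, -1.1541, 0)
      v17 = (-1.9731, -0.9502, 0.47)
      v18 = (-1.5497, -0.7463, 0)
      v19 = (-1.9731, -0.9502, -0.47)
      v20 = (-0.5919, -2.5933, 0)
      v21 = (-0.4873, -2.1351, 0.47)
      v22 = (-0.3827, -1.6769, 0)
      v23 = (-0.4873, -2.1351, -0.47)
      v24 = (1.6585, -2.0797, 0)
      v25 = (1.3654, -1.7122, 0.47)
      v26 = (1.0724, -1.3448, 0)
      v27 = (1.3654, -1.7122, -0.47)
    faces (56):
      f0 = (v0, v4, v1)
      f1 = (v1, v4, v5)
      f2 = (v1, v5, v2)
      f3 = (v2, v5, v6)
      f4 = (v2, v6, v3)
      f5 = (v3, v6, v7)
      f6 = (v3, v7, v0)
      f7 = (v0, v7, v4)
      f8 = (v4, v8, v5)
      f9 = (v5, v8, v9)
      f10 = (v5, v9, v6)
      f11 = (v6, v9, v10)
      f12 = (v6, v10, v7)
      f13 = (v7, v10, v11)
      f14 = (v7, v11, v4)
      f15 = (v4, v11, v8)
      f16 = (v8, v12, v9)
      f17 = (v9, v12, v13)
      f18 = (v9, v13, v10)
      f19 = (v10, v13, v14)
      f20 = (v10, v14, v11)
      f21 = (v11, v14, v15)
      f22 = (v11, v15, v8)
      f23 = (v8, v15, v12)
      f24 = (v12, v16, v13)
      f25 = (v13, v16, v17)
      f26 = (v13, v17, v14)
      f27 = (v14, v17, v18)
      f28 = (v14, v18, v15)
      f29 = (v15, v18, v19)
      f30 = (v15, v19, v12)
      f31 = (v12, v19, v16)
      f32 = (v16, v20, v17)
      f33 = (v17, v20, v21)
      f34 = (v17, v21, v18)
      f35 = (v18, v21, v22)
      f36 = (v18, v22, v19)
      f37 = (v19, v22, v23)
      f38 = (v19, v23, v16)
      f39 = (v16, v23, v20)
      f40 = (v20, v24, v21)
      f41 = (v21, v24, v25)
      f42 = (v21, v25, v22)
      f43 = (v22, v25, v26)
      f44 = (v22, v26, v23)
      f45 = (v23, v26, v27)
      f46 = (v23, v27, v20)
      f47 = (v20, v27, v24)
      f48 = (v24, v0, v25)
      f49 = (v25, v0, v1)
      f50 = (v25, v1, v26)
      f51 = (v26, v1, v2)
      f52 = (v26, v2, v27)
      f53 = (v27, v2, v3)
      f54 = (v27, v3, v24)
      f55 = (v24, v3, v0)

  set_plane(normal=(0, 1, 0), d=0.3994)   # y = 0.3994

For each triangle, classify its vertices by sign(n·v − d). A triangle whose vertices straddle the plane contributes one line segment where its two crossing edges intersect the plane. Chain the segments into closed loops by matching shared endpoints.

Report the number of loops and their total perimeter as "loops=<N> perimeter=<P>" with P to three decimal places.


Straddling triangles (16 of 56):
  (v0,v4,v1) [-+-] → (2.46766, 0.3994, 0)–(2.08793, 0.3994, 0.379738)  len=0.5370
  (v1,v4,v5) [-++] → (2.08793, 0.3994, 0.379738)–(1.99765, 0.3994, 0.47)  len=0.1277
  (v1,v5,v2) [-+-] → (1.99765, 0.3994, 0.47)–(1.63728, 0.3994, 0.109636)  len=0.5096
  (v2,v5,v6) [-++] → (1.63728, 0.3994, 0.109636)–(1.52767, 0.3994, 0)  len=0.1550
  (v2,v6,v3) [-+-] → (1.52767, 0.3994, 0)–(1.85808, 0.3994, -0.330412)  len=0.4673
  (v3,v6,v7) [-++] → (1.85808, 0.3994, -0.330412)–(1.99765, 0.3994, -0.47)  len=0.1974
  (v3,v7,v0) [-+-] → (1.99765, 0.3994, -0.47)–(2.35801, 0.3994, -0.109636)  len=0.5096
  (v0,v7,v4) [-++] → (2.35801, 0.3994, -0.109636)–(2.46766, 0.3994, 0)  len=0.1551
  (v12,v16,v13) [+-+] → (-2.3966, 0.3994, 0)–(-2.08395, 0.3994, 0.346978)  len=0.4671
  (v13,v16,v17) [+--] → (-2.08395, 0.3994, 0.346978)–(-1.9731, 0.3994, 0.47)  len=0.1656
  (v13,v17,v14) [+-+] → (-1.9731, 0.3994, 0.47)–(-1.63628, 0.3994, 0.0961055)  len=0.5032
  (v14,v17,v18) [+--] → (-1.63628, 0.3994, 0.0961055)–(-1.5497, 0.3994, 0)  len=0.1294
  (v14,v18,v15) [+-+] → (-1.5497, 0.3994, 0)–(-1.83564, 0.3994, -0.317406)  len=0.4272
  (v15,v18,v19) [+--] → (-1.83564, 0.3994, -0.317406)–(-1.9731, 0.3994, -0.47)  len=0.2054
  (v15,v19,v12) [+-+] → (-1.9731, 0.3994, -0.47)–(-2.24471, 0.3994, -0.168564)  len=0.4058
  (v12,v19,v16) [+--] → (-2.24471, 0.3994, -0.168564)–(-2.3966, 0.3994, 0)  len=0.2269

Chained into 2 loop(s):
  loop 1: 8 segments, perimeter = 2.6587
  loop 2: 8 segments, perimeter = 2.5305
Total perimeter = 5.189

loops=2 perimeter=5.189


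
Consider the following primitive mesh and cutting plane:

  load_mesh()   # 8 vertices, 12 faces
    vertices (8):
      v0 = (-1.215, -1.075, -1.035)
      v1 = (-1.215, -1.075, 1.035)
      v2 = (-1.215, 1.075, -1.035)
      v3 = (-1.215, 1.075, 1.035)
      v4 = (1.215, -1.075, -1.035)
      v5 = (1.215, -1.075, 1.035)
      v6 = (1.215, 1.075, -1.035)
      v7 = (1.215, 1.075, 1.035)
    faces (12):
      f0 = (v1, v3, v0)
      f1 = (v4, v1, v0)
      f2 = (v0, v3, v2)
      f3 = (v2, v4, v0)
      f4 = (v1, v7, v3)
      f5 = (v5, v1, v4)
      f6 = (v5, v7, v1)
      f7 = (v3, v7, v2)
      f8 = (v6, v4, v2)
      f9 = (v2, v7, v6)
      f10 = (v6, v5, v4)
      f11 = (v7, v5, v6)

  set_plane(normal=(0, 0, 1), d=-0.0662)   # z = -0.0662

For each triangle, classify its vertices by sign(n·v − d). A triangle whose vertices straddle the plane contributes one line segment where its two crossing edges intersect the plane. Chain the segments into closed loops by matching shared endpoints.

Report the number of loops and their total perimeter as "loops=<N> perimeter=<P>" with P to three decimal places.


loops=1 perimeter=9.160

Straddling triangles (8 of 12):
  (v1,v3,v0) [++-] → (-1.215, -0.0687585, -0.0662)–(-1.215, -1.075, -0.0662)  len=1.0062
  (v4,v1,v0) [-+-] → (0.077713, -1.075, -0.0662)–(-1.215, -1.075, -0.0662)  len=1.2927
  (v0,v3,v2) [-+-] → (-1.215, -0.0687585, -0.0662)–(-1.215, 1.075, -0.0662)  len=1.1438
  (v5,v1,v4) [++-] → (0.077713, -1.075, -0.0662)–(1.215, -1.075, -0.0662)  len=1.1373
  (v3,v7,v2) [++-] → (-0.077713, 1.075, -0.0662)–(-1.215, 1.075, -0.0662)  len=1.1373
  (v2,v7,v6) [-+-] → (-0.077713, 1.075, -0.0662)–(1.215, 1.075, -0.0662)  len=1.2927
  (v6,v5,v4) [-+-] → (1.215, 0.0687585, -0.0662)–(1.215, -1.075, -0.0662)  len=1.1438
  (v7,v5,v6) [++-] → (1.215, 0.0687585, -0.0662)–(1.215, 1.075, -0.0662)  len=1.0062

Chained into 1 loop(s):
  loop 1: 8 segments, perimeter = 9.1600
Total perimeter = 9.160


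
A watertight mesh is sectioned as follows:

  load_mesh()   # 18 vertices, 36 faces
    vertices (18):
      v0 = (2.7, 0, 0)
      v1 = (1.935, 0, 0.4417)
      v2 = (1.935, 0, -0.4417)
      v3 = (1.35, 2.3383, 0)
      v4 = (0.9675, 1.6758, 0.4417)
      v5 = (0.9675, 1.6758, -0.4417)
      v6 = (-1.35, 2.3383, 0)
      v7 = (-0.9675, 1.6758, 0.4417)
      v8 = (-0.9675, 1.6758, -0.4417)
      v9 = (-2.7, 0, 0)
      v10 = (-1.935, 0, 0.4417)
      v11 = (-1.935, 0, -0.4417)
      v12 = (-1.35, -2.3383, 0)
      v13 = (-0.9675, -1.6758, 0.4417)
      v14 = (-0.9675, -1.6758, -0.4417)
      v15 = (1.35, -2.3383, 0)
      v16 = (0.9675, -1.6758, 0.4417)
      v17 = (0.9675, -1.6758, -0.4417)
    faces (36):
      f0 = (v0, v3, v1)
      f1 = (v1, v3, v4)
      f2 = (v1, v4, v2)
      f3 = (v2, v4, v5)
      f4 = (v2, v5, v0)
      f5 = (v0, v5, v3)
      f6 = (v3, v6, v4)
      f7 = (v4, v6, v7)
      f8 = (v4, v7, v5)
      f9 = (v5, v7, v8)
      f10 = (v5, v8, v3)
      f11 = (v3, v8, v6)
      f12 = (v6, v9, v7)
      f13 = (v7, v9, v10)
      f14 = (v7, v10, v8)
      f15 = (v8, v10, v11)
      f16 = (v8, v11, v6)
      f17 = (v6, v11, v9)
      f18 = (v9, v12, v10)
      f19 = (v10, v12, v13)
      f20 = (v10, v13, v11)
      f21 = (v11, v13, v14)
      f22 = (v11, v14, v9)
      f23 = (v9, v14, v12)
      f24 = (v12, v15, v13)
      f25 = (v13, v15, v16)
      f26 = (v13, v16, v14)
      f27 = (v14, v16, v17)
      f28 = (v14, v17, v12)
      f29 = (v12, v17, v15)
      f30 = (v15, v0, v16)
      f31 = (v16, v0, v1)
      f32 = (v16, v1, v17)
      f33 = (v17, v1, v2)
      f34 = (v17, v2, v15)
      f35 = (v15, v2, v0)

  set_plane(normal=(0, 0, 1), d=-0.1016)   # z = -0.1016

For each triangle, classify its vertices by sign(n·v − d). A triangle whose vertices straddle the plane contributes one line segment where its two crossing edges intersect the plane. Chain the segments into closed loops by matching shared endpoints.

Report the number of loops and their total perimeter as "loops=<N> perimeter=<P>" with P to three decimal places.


loops=2 perimeter=26.754

Straddling triangles (24 of 36):
  (v1,v4,v2) [++-] → (1.56252, 0.645166, -0.1016)–(1.935, 0, -0.1016)  len=0.7450
  (v2,v4,v5) [-+-] → (1.56252, 0.645166, -0.1016)–(0.9675, 1.6758, -0.1016)  len=1.1901
  (v2,v5,v0) [--+] → (2.30149, 0.385468, -0.1016)–(2.52403, 0, -0.1016)  len=0.4451
  (v0,v5,v3) [+-+] → (2.30149, 0.385468, -0.1016)–(1.26202, 2.18591, -0.1016)  len=2.0790
  (v4,v7,v5) [++-] → (0.222545, 1.6758, -0.1016)–(0.9675, 1.6758, -0.1016)  len=0.7450
  (v5,v7,v8) [-+-] → (0.222545, 1.6758, -0.1016)–(-0.9675, 1.6758, -0.1016)  len=1.1900
  (v5,v8,v3) [--+] → (0.816928, 2.18591, -0.1016)–(1.26202, 2.18591, -0.1016)  len=0.4451
  (v3,v8,v6) [+-+] → (0.816928, 2.18591, -0.1016)–(-1.26202, 2.18591, -0.1016)  len=2.0789
  (v7,v10,v8) [++-] → (-1.33998, 1.03063, -0.1016)–(-0.9675, 1.6758, -0.1016)  len=0.7450
  (v8,v10,v11) [-+-] → (-1.33998, 1.03063, -0.1016)–(-1.935, 0, -0.1016)  len=1.1901
  (v8,v11,v6) [--+] → (-1.48456, 1.80044, -0.1016)–(-1.26202, 2.18591, -0.1016)  len=0.4451
  (v6,v11,v9) [+-+] → (-1.48456, 1.80044, -0.1016)–(-2.52403, 0, -0.1016)  len=2.0790
  (v10,v13,v11) [++-] → (-1.56252, -0.645166, -0.1016)–(-1.935, 0, -0.1016)  len=0.7450
  (v11,v13,v14) [-+-] → (-1.56252, -0.645166, -0.1016)–(-0.9675, -1.6758, -0.1016)  len=1.1901
  (v11,v14,v9) [--+] → (-2.30149, -0.385468, -0.1016)–(-2.52403, 0, -0.1016)  len=0.4451
  (v9,v14,v12) [+-+] → (-2.30149, -0.385468, -0.1016)–(-1.26202, -2.18591, -0.1016)  len=2.0790
  (v13,v16,v14) [++-] → (-0.222545, -1.6758, -0.1016)–(-0.9675, -1.6758, -0.1016)  len=0.7450
  (v14,v16,v17) [-+-] → (-0.222545, -1.6758, -0.1016)–(0.9675, -1.6758, -0.1016)  len=1.1900
  (v14,v17,v12) [--+] → (-0.816928, -2.18591, -0.1016)–(-1.26202, -2.18591, -0.1016)  len=0.4451
  (v12,v17,v15) [+-+] → (-0.816928, -2.18591, -0.1016)–(1.26202, -2.18591, -0.1016)  len=2.0789
  (v16,v1,v17) [++-] → (1.33998, -1.03063, -0.1016)–(0.9675, -1.6758, -0.1016)  len=0.7450
  (v17,v1,v2) [-+-] → (1.33998, -1.03063, -0.1016)–(1.935, 0, -0.1016)  len=1.1901
  (v17,v2,v15) [--+] → (1.48456, -1.80044, -0.1016)–(1.26202, -2.18591, -0.1016)  len=0.4451
  (v15,v2,v0) [+-+] → (1.48456, -1.80044, -0.1016)–(2.52403, 0, -0.1016)  len=2.0790

Chained into 2 loop(s):
  loop 1: 12 segments, perimeter = 11.6101
  loop 2: 12 segments, perimeter = 15.1443
Total perimeter = 26.754


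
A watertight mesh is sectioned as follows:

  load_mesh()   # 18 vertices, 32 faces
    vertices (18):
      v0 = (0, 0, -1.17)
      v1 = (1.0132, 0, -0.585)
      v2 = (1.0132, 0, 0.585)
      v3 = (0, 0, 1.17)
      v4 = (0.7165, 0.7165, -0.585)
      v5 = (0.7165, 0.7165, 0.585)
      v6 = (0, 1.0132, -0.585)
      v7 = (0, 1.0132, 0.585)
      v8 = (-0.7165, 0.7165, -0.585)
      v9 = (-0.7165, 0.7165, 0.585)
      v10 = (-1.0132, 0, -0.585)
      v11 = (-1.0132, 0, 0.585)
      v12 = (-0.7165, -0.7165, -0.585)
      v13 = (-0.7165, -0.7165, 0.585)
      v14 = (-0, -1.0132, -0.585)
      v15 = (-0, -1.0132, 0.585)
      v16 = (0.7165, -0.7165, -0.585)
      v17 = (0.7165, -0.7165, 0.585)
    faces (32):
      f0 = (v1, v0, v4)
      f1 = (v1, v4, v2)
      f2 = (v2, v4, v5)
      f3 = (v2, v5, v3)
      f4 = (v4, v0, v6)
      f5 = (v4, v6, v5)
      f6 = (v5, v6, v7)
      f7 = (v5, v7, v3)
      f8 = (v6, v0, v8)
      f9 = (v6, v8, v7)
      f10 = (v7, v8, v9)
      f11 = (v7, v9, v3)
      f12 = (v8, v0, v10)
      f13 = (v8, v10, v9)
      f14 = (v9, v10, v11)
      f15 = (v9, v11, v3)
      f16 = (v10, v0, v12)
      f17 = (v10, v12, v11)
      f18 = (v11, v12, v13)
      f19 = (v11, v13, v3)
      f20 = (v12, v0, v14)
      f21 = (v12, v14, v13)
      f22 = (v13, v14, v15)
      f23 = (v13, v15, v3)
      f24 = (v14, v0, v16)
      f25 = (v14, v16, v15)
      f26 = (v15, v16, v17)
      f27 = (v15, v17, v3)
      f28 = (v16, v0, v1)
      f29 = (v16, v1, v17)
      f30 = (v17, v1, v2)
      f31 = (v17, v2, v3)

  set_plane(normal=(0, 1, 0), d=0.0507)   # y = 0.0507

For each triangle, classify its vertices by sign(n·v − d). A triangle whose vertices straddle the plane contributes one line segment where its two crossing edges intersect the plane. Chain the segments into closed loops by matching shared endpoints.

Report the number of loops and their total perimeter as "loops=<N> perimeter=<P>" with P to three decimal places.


loops=1 perimeter=6.897

Straddling triangles (12 of 32):
  (v1,v0,v4) [--+] → (0.0507, 0.0507, -1.12861)–(0.992205, 0.0507, -0.585)  len=1.0872
  (v1,v4,v2) [-+-] → (0.992205, 0.0507, -0.585)–(0.992205, 0.0507, 0.50221)  len=1.0872
  (v2,v4,v5) [-++] → (0.992205, 0.0507, 0.50221)–(0.992205, 0.0507, 0.585)  len=0.0828
  (v2,v5,v3) [-+-] → (0.992205, 0.0507, 0.585)–(0.0507, 0.0507, 1.12861)  len=1.0872
  (v4,v0,v6) [+-+] → (0.0507, 0.0507, -1.12861)–(0, 0.0507, -1.14073)  len=0.0521
  (v5,v7,v3) [++-] → (0, 0.0507, 1.14073)–(0.0507, 0.0507, 1.12861)  len=0.0521
  (v6,v0,v8) [+-+] → (0, 0.0507, -1.14073)–(-0.0507, 0.0507, -1.12861)  len=0.0521
  (v7,v9,v3) [++-] → (-0.0507, 0.0507, 1.12861)–(0, 0.0507, 1.14073)  len=0.0521
  (v8,v0,v10) [+--] → (-0.0507, 0.0507, -1.12861)–(-0.992205, 0.0507, -0.585)  len=1.0872
  (v8,v10,v9) [+-+] → (-0.992205, 0.0507, -0.585)–(-0.992205, 0.0507, -0.50221)  len=0.0828
  (v9,v10,v11) [+--] → (-0.992205, 0.0507, -0.50221)–(-0.992205, 0.0507, 0.585)  len=1.0872
  (v9,v11,v3) [+--] → (-0.992205, 0.0507, 0.585)–(-0.0507, 0.0507, 1.12861)  len=1.0872

Chained into 1 loop(s):
  loop 1: 12 segments, perimeter = 6.8972
Total perimeter = 6.897


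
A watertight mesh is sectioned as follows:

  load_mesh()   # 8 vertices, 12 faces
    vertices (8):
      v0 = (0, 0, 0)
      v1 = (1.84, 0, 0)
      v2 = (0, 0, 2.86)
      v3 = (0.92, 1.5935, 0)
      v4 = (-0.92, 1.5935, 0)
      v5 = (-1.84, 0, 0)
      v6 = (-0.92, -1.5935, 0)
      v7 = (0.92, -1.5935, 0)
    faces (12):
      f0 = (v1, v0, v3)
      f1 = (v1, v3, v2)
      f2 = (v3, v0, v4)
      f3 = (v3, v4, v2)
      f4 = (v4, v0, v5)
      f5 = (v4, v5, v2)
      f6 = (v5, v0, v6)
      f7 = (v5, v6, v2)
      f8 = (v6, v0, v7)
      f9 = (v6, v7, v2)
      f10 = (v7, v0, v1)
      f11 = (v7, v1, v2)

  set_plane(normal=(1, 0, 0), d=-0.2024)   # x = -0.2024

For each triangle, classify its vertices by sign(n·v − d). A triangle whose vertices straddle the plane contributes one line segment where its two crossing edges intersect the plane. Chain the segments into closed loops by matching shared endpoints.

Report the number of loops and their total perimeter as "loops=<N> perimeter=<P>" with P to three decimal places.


Straddling triangles (8 of 12):
  (v3,v0,v4) [++-] → (-0.2024, 0.35057, 0)–(-0.2024, 1.5935, 0)  len=1.2429
  (v3,v4,v2) [+-+] → (-0.2024, 1.5935, 0)–(-0.2024, 0.35057, 2.2308)  len=2.5537
  (v4,v0,v5) [-+-] → (-0.2024, 0.35057, 0)–(-0.2024, 0, 0)  len=0.3506
  (v4,v5,v2) [--+] → (-0.2024, 0, 2.5454)–(-0.2024, 0.35057, 2.2308)  len=0.4710
  (v5,v0,v6) [-+-] → (-0.2024, 0, 0)–(-0.2024, -0.35057, 0)  len=0.3506
  (v5,v6,v2) [--+] → (-0.2024, -0.35057, 2.2308)–(-0.2024, 0, 2.5454)  len=0.4710
  (v6,v0,v7) [-++] → (-0.2024, -0.35057, 0)–(-0.2024, -1.5935, 0)  len=1.2429
  (v6,v7,v2) [-++] → (-0.2024, -1.5935, 0)–(-0.2024, -0.35057, 2.2308)  len=2.5537

Chained into 1 loop(s):
  loop 1: 8 segments, perimeter = 9.2365
Total perimeter = 9.236

loops=1 perimeter=9.236
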